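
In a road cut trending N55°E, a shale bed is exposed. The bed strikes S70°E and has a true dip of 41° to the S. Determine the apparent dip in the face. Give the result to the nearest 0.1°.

Angle between strike (S70°E) and section (N55°E): β = 55°.
tan(apparent dip) = tan 41° · sin 55° = 0.7121
α = arctan(0.7121) = 35.45°

35.5°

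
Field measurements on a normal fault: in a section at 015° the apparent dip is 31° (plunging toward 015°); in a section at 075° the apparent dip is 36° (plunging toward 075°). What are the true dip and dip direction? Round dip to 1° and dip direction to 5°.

true dip 38°, dip direction 055°

Each apparent-dip line lies in the plane. As unit vectors (x east, y north, z up), v₁ plunges 31°→015° and v₂ plunges 36°→075°.
The plane normal is n = v₁ × v₂ ∝ (0.379, 0.272, 0.601).
Dip δ = arctan(|n_h|/n_z) = arctan(0.466/0.601) = 37.8°.
The horizontal component of n points toward azimuth atan2(n_x, n_y) = 54°, the dip direction.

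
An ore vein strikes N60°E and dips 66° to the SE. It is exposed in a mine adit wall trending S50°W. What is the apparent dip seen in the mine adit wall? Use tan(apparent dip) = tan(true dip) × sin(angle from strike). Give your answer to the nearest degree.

21°

The strike is N60°E and the section trends S50°W; the acute angle between them is β = 10°.
tan α = tan 66° × sin 10° = 2.2460 × 0.1736 = 0.3900
apparent dip = arctan 0.3900 = 21.31°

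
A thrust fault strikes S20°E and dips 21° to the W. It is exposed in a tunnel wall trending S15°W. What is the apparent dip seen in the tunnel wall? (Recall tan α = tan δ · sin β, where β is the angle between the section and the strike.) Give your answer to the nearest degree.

The section lies 35° from the strike.
tan α = tan 21° × sin 35° = 0.3839 × 0.5736 = 0.2202
α = arctan(0.2202) = 12.42°

12°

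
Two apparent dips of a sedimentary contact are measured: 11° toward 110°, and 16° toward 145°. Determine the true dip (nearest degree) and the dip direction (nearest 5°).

Each apparent-dip line lies in the plane. As unit vectors (x east, y north, z up), v₁ plunges 11°→110° and v₂ plunges 16°→145°.
The plane normal is n = v₁ × v₂ ∝ (0.058, -0.149, 0.541).
Dip δ = arctan(|n_h|/n_z) = arctan(0.160/0.541) = 16.5°.
Dip direction = azimuth of (n_x, n_y) = atan2(0.058, -0.149) = 159°.

true dip 16°, dip direction 160°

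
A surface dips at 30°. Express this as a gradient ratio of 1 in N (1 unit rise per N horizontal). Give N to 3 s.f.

1 : N means tan θ = 1/N, so N = 1/tan 30° = 1/0.5774

1 in 1.73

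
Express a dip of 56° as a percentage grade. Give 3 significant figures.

148%

grade % = 100 × tan 56° = 100 × 1.4826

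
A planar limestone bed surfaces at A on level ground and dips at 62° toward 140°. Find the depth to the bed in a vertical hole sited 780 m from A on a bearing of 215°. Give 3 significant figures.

380 m

The hole lies 75° from the dip direction, so the down-dip offset is 780 × cos 75° = 201.88 m.
Depth = down-dip offset × tan(dip) = 201.88 × tan 62° = 201.88 × 1.8807
Depth = 379.68 m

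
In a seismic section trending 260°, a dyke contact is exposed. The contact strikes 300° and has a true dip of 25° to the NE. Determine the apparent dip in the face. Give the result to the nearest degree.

The section lies 40° from the strike.
tan α = tan 25° × sin 40° = 0.4663 × 0.6428 = 0.2997
α = arctan(0.2997) = 16.69°

17°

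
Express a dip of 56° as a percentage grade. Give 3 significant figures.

grade % = 100 × tan 56° = 100 × 1.4826

148%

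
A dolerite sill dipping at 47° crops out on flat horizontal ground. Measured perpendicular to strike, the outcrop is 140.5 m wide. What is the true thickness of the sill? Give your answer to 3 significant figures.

103 m

True thickness t = w · sin(dip) = 140.5 × sin 47°
t = 140.5 × 0.7314 = 102.755 m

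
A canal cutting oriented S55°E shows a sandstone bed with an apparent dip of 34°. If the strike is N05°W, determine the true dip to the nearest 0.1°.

41.4°

The section is 50° from the strike.
tan(true dip) = tan 34° / sin 50° = 0.8805
δ = arctan(0.8805) = 41.36°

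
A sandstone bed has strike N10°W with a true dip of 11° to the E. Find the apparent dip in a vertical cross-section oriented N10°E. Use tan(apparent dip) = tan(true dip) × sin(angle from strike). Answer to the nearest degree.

4°

The strike is N10°W and the section trends N10°E; the acute angle between them is β = 20°.
tan α = tan 11° × sin 20° = 0.1944 × 0.3420 = 0.0665
α = arctan(0.0665) = 3.80°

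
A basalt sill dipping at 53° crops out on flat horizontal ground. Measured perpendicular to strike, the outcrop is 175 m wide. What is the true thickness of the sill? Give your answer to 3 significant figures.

140 m

True thickness t = w · sin(dip) = 175 × sin 53°
t = 175 × 0.7986 = 139.761 m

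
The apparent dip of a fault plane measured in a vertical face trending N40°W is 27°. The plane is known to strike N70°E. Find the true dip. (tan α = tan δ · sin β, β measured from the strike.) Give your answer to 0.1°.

28.5°

The section is 70° from the strike.
tan(true dip) = tan 27° / sin 70° = 0.5422
true dip = arctan 0.5422 = 28.47°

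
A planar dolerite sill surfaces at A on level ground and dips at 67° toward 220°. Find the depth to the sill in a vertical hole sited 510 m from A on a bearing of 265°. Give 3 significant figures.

The hole lies 45° from the dip direction, so the down-dip offset is 510 × cos 45° = 360.62 m.
Depth = down-dip offset × tan(dip) = 360.62 × tan 67° = 360.62 × 2.3559
Depth = 849.58 m

850 m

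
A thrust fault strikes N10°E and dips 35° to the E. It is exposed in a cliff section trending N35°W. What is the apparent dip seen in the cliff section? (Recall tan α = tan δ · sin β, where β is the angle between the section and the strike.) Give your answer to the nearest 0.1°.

26.3°

The section lies 45° from the strike.
tan(apparent dip) = tan 35° · sin 45° = 0.4951
α = arctan(0.4951) = 26.34°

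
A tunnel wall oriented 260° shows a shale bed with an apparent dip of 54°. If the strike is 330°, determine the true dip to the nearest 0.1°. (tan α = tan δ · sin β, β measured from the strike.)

55.7°

The section is 70° from the strike.
tan(true dip) = tan 54° / sin 70° = 1.4647
δ = arctan(1.4647) = 55.68°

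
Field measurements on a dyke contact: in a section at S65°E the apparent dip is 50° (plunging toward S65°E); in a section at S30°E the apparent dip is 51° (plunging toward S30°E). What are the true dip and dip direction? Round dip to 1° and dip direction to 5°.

true dip 52°, dip direction 135°

Each apparent-dip line lies in the plane. As unit vectors (x east, y north, z up), v₁ plunges 50°→S65°E and v₂ plunges 51°→S30°E.
n = v₁ × v₂ = (0.206, -0.212, 0.232) (taken with n_z > 0).
Dip δ = arctan(|n_h|/n_z) = arctan(0.296/0.232) = 51.9°.
Dip direction = atan2(0.206, -0.212) = 136° (azimuth of n's horizontal projection).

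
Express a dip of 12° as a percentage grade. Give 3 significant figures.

21.3%

grade % = 100 × tan 12° = 100 × 0.2126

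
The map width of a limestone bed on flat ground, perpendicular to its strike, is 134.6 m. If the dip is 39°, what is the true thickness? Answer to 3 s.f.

84.7 m

True thickness t = w · sin(dip) = 134.6 × sin 39°
t = 134.6 × 0.6293 = 84.707 m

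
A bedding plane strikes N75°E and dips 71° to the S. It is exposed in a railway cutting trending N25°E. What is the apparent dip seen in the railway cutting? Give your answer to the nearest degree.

The section lies 50° from the strike.
tan α = tan 71° × sin 50° = 2.9042 × 0.7660 = 2.2248
α = arctan(2.2248) = 65.80°

66°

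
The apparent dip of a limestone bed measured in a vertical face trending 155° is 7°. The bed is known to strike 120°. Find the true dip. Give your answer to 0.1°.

β = acute angle between strike 120° and section 155° = 35°.
tan δ = tan α / sin β = tan 7° / sin 35° = 0.1228 / 0.5736 = 0.2141
δ = arctan(0.2141) = 12.08°

12.1°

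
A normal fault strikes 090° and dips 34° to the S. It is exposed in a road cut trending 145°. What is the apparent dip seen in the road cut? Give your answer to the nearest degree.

The section lies 55° from the strike.
tan α = tan 34° × sin 55° = 0.6745 × 0.8192 = 0.5525
apparent dip = arctan 0.5525 = 28.92°

29°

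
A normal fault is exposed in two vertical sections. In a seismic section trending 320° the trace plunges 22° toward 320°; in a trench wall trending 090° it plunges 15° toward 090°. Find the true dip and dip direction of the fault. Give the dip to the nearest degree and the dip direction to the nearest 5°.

The two traces are lines in the plane: v₁ = (sin 320°·cos 22°, cos 320°·cos 22°, −sin 22°), v₂ = (sin 90°·cos 15°, cos 90°·cos 15°, −sin 15°).
Cross product v₁ × v₂ gives the pole to the plane: n ∝ (0.184, 0.516, 0.686).
True dip = arccos(n_z / |n|) = arccos(0.7814) = 38.6°.
The horizontal component of n points toward azimuth atan2(n_x, n_y) = 20°, the dip direction.

true dip 39°, dip direction 020°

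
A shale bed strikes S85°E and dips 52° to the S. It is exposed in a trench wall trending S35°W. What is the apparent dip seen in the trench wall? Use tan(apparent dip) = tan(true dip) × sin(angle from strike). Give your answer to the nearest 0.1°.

Angle between strike (S85°E) and section (S35°W): β = 60°.
tan(apparent dip) = tan 52° · sin 60° = 1.1085
α = arctan(1.1085) = 47.94°

47.9°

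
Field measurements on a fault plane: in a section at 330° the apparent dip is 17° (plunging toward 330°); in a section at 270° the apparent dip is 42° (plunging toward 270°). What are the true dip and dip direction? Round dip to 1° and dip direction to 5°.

true dip 42°, dip direction 260°

Each apparent-dip line lies in the plane. As unit vectors (x east, y north, z up), v₁ plunges 17°→330° and v₂ plunges 42°→270°.
The plane normal is n = v₁ × v₂ ∝ (-0.554, -0.103, 0.615).
tan δ = √(n_x²+n_y²)/n_z = 0.564/0.615, so δ = 42.5°.
The horizontal component of n points toward azimuth atan2(n_x, n_y) = 260°, the dip direction.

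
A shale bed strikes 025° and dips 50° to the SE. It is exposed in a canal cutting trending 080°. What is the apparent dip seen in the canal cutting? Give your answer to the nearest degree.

The strike is 025° and the section trends 080°; the acute angle between them is β = 55°.
tan α = tan 50° × sin 55° = 1.1918 × 0.8192 = 0.9762
α = arctan(0.9762) = 44.31°

44°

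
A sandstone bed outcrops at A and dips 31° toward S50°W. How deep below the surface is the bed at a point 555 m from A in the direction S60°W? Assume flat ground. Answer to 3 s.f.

The hole lies 10° from the dip direction, so the down-dip offset is 555 × cos 10° = 546.57 m.
Depth = down-dip offset × tan(dip) = 546.57 × tan 31° = 546.57 × 0.6009
Depth = 328.41 m

328 m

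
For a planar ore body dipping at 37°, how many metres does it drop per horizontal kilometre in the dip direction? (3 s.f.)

drop per km = 1000 × tan 37° = 1000 × 0.7536

754 m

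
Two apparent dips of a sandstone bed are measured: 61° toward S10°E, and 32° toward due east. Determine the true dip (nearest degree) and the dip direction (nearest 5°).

true dip 61°, dip direction 160°

The two traces are lines in the plane: v₁ = (sin 170°·cos 61°, cos 170°·cos 61°, −sin 61°), v₂ = (sin 90°·cos 32°, cos 90°·cos 32°, −sin 32°).
n = v₁ × v₂ = (0.253, -0.697, 0.405) (taken with n_z > 0).
tan δ = √(n_x²+n_y²)/n_z = 0.742/0.405, so δ = 61.4°.
Dip direction = azimuth of (n_x, n_y) = atan2(0.253, -0.697) = 160°.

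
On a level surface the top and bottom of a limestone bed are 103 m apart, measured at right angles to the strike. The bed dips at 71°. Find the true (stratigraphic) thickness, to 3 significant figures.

97.4 m

True thickness t = w · sin(dip) = 103 × sin 71°
t = 103 × 0.9455 = 97.388 m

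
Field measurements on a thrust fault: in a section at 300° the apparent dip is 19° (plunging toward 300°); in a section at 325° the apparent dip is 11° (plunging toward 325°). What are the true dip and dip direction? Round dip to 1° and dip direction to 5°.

true dip 24°, dip direction 260°

The two traces are lines in the plane: v₁ = (sin 300°·cos 19°, cos 300°·cos 19°, −sin 19°), v₂ = (sin 325°·cos 11°, cos 325°·cos 11°, −sin 11°).
Cross product v₁ × v₂ gives the pole to the plane: n ∝ (-0.172, -0.027, 0.392).
True dip = arccos(n_z / |n|) = arccos(0.9144) = 23.9°.
Dip direction = atan2(-0.172, -0.027) = 261° (azimuth of n's horizontal projection).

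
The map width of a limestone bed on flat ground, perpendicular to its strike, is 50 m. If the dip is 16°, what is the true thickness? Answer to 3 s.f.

True thickness t = w · sin(dip) = 50 × sin 16°
t = 50 × 0.2756 = 13.782 m

13.8 m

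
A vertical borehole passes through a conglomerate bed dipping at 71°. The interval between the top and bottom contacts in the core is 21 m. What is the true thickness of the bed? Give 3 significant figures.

6.84 m

True thickness t = h · cos(dip) = 21 × cos 71°
t = 21 × 0.3256 = 6.837 m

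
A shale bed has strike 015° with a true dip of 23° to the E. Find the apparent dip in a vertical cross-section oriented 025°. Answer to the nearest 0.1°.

The strike is 015° and the section trends 025°; the acute angle between them is β = 10°.
tan(apparent dip) = tan 23° · sin 10° = 0.0737
apparent dip = arctan 0.0737 = 4.22°

4.2°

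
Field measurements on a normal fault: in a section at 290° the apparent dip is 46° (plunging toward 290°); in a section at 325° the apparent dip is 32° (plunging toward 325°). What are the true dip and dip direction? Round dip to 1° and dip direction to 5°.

true dip 48°, dip direction 270°

Each apparent-dip line lies in the plane. As unit vectors (x east, y north, z up), v₁ plunges 46°→290° and v₂ plunges 32°→325°.
The plane normal is n = v₁ × v₂ ∝ (-0.374, -0.004, 0.338).
True dip = arccos(n_z / |n|) = arccos(0.6706) = 47.9°.
Dip direction = azimuth of (n_x, n_y) = atan2(-0.374, -0.004) = 269°.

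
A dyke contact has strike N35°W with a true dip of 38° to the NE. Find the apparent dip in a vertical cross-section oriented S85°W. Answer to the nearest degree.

34°

The strike is N35°W and the section trends S85°W; the acute angle between them is β = 60°.
tan α = tan 38° × sin 60° = 0.7813 × 0.8660 = 0.6766
α = arctan(0.6766) = 34.08°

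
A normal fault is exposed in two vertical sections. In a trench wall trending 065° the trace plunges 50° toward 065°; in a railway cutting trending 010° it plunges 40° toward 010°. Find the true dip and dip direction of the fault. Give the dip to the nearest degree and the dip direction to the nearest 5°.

true dip 50°, dip direction 055°

The two traces are lines in the plane: v₁ = (sin 65°·cos 50°, cos 65°·cos 50°, −sin 50°), v₂ = (sin 10°·cos 40°, cos 10°·cos 40°, −sin 40°).
Cross product v₁ × v₂ gives the pole to the plane: n ∝ (0.403, 0.273, 0.403).
tan δ = √(n_x²+n_y²)/n_z = 0.487/0.403, so δ = 50.4°.
Dip direction = azimuth of (n_x, n_y) = atan2(0.403, 0.273) = 56°.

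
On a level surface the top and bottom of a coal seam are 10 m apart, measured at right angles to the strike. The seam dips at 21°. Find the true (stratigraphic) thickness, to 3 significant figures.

True thickness t = w · sin(dip) = 10 × sin 21°
t = 10 × 0.3584 = 3.584 m

3.58 m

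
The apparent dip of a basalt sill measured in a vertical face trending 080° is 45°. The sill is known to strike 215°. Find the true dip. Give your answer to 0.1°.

54.7°

β = acute angle between strike 215° and section 080° = 45°.
tan(true dip) = tan 45° / sin 45° = 1.4142
δ = arctan(1.4142) = 54.74°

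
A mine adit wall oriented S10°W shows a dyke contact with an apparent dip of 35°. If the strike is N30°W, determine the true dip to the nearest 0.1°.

47.4°

The section is 40° from the strike.
tan(true dip) = tan 35° / sin 40° = 1.0893
true dip = arctan 1.0893 = 47.45°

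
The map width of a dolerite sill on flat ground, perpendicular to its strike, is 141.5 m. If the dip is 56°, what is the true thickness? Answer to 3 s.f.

True thickness t = w · sin(dip) = 141.5 × sin 56°
t = 141.5 × 0.8290 = 117.309 m

117 m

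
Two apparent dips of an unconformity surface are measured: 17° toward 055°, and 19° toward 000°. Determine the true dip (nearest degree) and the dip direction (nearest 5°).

true dip 20°, dip direction 020°

Represent each trace as a vector plunging at its apparent dip toward its trend (east-north-up frame): v₁ = (0.783, 0.549, -0.292), v₂ = (0.000, 0.946, -0.326).
The plane normal is n = v₁ × v₂ ∝ (0.098, 0.255, 0.741).
Dip δ = arctan(|n_h|/n_z) = arctan(0.273/0.741) = 20.2°.
Dip direction = azimuth of (n_x, n_y) = atan2(0.098, 0.255) = 21°.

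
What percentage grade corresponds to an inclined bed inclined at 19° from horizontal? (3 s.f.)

grade % = 100 × tan 19° = 100 × 0.3443

34.4%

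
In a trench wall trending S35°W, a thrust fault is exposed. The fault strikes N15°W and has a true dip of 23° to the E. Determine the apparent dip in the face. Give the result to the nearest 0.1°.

18.0°

The section lies 50° from the strike.
tan α = tan 23° × sin 50° = 0.4245 × 0.7660 = 0.3252
apparent dip = arctan 0.3252 = 18.01°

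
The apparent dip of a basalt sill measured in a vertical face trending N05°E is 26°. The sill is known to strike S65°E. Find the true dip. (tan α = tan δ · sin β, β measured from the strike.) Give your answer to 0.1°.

27.4°

The section is 70° from the strike.
tan δ = tan α / sin β = tan 26° / sin 70° = 0.4877 / 0.9397 = 0.5190
true dip = arctan 0.5190 = 27.43°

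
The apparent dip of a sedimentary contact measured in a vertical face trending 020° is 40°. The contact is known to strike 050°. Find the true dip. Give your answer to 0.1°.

59.2°

The section is 30° from the strike.
tan(true dip) = tan 40° / sin 30° = 1.6782
true dip = arctan 1.6782 = 59.21°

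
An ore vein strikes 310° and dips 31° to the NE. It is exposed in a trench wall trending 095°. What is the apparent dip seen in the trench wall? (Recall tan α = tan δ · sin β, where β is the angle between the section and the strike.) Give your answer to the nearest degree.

The section lies 35° from the strike.
tan(apparent dip) = tan 31° · sin 35° = 0.3446
α = arctan(0.3446) = 19.02°

19°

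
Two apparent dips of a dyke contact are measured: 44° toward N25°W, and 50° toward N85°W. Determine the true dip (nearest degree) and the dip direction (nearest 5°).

Each apparent-dip line lies in the plane. As unit vectors (x east, y north, z up), v₁ plunges 44°→N25°W and v₂ plunges 50°→N85°W.
n = v₁ × v₂ = (-0.461, 0.212, 0.400) (taken with n_z > 0).
True dip = arccos(n_z / |n|) = arccos(0.6199) = 51.7°.
The horizontal component of n points toward azimuth atan2(n_x, n_y) = 295°, the dip direction.

true dip 52°, dip direction 295°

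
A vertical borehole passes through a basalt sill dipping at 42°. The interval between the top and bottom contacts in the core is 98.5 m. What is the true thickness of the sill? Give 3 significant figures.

True thickness t = h · cos(dip) = 98.5 × cos 42°
t = 98.5 × 0.7431 = 73.200 m

73.2 m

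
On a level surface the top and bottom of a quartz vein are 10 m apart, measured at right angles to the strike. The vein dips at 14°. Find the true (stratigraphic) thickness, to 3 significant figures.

2.42 m

True thickness t = w · sin(dip) = 10 × sin 14°
t = 10 × 0.2419 = 2.419 m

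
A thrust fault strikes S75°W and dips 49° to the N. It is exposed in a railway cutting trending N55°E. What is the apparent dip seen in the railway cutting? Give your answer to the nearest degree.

21°

The section lies 20° from the strike.
tan α = tan 49° × sin 20° = 1.1504 × 0.3420 = 0.3934
α = arctan(0.3934) = 21.48°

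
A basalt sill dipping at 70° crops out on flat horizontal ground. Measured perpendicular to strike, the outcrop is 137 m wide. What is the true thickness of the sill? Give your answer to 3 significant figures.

True thickness t = w · sin(dip) = 137 × sin 70°
t = 137 × 0.9397 = 128.738 m

129 m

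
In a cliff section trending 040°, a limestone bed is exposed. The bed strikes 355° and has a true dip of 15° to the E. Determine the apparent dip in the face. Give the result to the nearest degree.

11°

Angle between strike (355°) and section (040°): β = 45°.
tan α = tan 15° × sin 45° = 0.2679 × 0.7071 = 0.1895
apparent dip = arctan 0.1895 = 10.73°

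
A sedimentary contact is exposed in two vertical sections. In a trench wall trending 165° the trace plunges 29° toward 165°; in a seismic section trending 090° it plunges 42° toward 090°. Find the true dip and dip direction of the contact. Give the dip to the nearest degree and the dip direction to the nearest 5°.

Each apparent-dip line lies in the plane. As unit vectors (x east, y north, z up), v₁ plunges 29°→165° and v₂ plunges 42°→090°.
n = v₁ × v₂ = (0.565, -0.209, 0.628) (taken with n_z > 0).
tan δ = √(n_x²+n_y²)/n_z = 0.603/0.628, so δ = 43.8°.
Dip direction = azimuth of (n_x, n_y) = atan2(0.565, -0.209) = 110°.

true dip 44°, dip direction 110°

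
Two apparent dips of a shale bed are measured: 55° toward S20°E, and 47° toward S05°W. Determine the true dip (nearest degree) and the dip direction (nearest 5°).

Represent each trace as a vector plunging at its apparent dip toward its trend (east-north-up frame): v₁ = (0.196, -0.539, -0.819), v₂ = (-0.059, -0.679, -0.731).
n = v₁ × v₂ = (0.162, -0.192, 0.165) (taken with n_z > 0).
Dip δ = arctan(|n_h|/n_z) = arctan(0.252/0.165) = 56.7°.
The horizontal component of n points toward azimuth atan2(n_x, n_y) = 140°, the dip direction.

true dip 57°, dip direction 140°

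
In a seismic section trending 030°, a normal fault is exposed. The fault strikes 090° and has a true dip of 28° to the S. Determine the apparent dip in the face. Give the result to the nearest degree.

25°

The strike is 090° and the section trends 030°; the acute angle between them is β = 60°.
tan α = tan 28° × sin 60° = 0.5317 × 0.8660 = 0.4605
α = arctan(0.4605) = 24.72°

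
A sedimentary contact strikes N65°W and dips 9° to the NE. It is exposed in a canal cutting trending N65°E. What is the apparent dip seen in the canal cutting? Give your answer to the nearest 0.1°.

Angle between strike (N65°W) and section (N65°E): β = 50°.
tan α = tan 9° × sin 50° = 0.1584 × 0.7660 = 0.1213
α = arctan(0.1213) = 6.92°

6.9°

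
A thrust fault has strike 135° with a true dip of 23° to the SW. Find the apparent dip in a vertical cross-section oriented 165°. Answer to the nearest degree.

Angle between strike (135°) and section (165°): β = 30°.
tan(apparent dip) = tan 23° · sin 30° = 0.2122
apparent dip = arctan 0.2122 = 11.98°

12°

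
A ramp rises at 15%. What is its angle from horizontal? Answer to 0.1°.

8.5°

tan θ = 15/100 = 0.1500
θ = arctan(0.1500) = 8.53°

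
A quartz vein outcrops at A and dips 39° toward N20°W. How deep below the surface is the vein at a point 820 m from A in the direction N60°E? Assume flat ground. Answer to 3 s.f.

The hole lies 80° from the dip direction, so the down-dip offset is 820 × cos 80° = 142.39 m.
Depth = down-dip offset × tan(dip) = 142.39 × tan 39° = 142.39 × 0.8098
Depth = 115.31 m

115 m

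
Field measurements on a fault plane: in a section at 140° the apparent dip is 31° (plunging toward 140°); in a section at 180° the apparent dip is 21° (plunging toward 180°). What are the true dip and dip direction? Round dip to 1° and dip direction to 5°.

true dip 31°, dip direction 130°

Each apparent-dip line lies in the plane. As unit vectors (x east, y north, z up), v₁ plunges 31°→140° and v₂ plunges 21°→180°.
The plane normal is n = v₁ × v₂ ∝ (0.246, -0.197, 0.514).
Dip δ = arctan(|n_h|/n_z) = arctan(0.315/0.514) = 31.5°.
Dip direction = atan2(0.246, -0.197) = 129° (azimuth of n's horizontal projection).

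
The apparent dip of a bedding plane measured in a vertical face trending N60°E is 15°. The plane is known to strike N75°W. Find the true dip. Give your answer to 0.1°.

The section is 45° from the strike.
tan(true dip) = tan 15° / sin 45° = 0.3789
true dip = arctan 0.3789 = 20.75°

20.8°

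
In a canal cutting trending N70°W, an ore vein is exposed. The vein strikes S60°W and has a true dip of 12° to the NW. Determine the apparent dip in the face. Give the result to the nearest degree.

9°

The section lies 50° from the strike.
tan α = tan 12° × sin 50° = 0.2126 × 0.7660 = 0.1628
apparent dip = arctan 0.1628 = 9.25°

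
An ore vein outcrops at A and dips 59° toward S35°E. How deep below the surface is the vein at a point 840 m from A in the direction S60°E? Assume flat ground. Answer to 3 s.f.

1270 m

The hole lies 25° from the dip direction, so the down-dip offset is 840 × cos 25° = 761.30 m.
Depth = down-dip offset × tan(dip) = 761.30 × tan 59° = 761.30 × 1.6643
Depth = 1267.01 m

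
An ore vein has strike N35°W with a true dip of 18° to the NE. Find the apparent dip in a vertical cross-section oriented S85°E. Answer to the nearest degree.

The section lies 50° from the strike.
tan(apparent dip) = tan 18° · sin 50° = 0.2489
apparent dip = arctan 0.2489 = 13.98°

14°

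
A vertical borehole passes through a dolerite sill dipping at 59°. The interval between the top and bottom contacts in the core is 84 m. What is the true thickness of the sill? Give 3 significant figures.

43.3 m

True thickness t = h · cos(dip) = 84 × cos 59°
t = 84 × 0.5150 = 43.263 m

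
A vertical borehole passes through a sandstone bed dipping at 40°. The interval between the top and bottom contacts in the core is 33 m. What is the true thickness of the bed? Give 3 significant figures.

25.3 m

True thickness t = h · cos(dip) = 33 × cos 40°
t = 33 × 0.7660 = 25.279 m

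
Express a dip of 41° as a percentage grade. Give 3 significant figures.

86.9%

grade % = 100 × tan 41° = 100 × 0.8693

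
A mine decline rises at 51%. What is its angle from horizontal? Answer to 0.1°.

27.0°

tan θ = 51/100 = 0.5100
θ = arctan(0.5100) = 27.02°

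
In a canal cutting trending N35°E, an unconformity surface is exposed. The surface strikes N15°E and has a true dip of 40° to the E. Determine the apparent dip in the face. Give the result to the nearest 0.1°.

16.0°

The section lies 20° from the strike.
tan α = tan 40° × sin 20° = 0.8391 × 0.3420 = 0.2870
α = arctan(0.2870) = 16.01°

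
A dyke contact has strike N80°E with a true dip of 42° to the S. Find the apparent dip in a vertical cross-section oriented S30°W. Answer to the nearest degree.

35°

The section lies 50° from the strike.
tan(apparent dip) = tan 42° · sin 50° = 0.6897
α = arctan(0.6897) = 34.60°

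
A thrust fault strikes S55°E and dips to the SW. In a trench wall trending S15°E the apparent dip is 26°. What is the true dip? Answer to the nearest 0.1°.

β = acute angle between strike S55°E and section S15°E = 40°.
tan δ = tan α / sin β = tan 26° / sin 40° = 0.4877 / 0.6428 = 0.7588
true dip = arctan 0.7588 = 37.19°

37.2°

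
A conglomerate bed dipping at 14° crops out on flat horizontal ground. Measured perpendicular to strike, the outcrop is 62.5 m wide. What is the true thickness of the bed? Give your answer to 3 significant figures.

15.1 m

True thickness t = w · sin(dip) = 62.5 × sin 14°
t = 62.5 × 0.2419 = 15.120 m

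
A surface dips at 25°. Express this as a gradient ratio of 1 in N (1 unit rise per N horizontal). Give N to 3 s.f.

1 : N means tan θ = 1/N, so N = 1/tan 25° = 1/0.4663

1 in 2.14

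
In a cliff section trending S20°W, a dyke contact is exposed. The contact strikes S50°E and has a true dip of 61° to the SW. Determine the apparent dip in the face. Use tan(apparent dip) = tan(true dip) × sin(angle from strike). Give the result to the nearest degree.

The strike is S50°E and the section trends S20°W; the acute angle between them is β = 70°.
tan(apparent dip) = tan 61° · sin 70° = 1.6953
apparent dip = arctan 1.6953 = 59.46°

59°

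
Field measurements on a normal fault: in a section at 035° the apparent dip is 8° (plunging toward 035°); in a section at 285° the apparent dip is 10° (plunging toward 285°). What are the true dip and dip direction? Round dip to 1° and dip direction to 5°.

true dip 15°, dip direction 335°

Represent each trace as a vector plunging at its apparent dip toward its trend (east-north-up frame): v₁ = (0.568, 0.811, -0.139), v₂ = (-0.951, 0.255, -0.174).
n = v₁ × v₂ = (-0.105, 0.231, 0.916) (taken with n_z > 0).
True dip = arccos(n_z / |n|) = arccos(0.9637) = 15.5°.
Dip direction = atan2(-0.105, 0.231) = 335° (azimuth of n's horizontal projection).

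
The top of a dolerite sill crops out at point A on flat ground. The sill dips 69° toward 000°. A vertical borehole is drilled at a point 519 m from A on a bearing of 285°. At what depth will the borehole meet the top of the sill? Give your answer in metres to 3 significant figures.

350 m

The hole lies 75° from the dip direction, so the down-dip offset is 519 × cos 75° = 134.33 m.
Depth = down-dip offset × tan(dip) = 134.33 × tan 69° = 134.33 × 2.6051
Depth = 349.93 m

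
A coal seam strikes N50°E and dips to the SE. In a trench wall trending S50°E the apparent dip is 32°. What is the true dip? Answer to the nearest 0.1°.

32.4°

β = acute angle between strike N50°E and section S50°E = 80°.
tan δ = tan α / sin β = tan 32° / sin 80° = 0.6249 / 0.9848 = 0.6345
δ = arctan(0.6345) = 32.40°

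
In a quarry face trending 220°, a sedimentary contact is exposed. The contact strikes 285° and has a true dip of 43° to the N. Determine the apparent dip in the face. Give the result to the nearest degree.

Angle between strike (285°) and section (220°): β = 65°.
tan(apparent dip) = tan 43° · sin 65° = 0.8451
α = arctan(0.8451) = 40.20°

40°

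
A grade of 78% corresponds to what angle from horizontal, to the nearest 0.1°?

38.0°

tan θ = 78/100 = 0.7800
θ = arctan(0.7800) = 37.95°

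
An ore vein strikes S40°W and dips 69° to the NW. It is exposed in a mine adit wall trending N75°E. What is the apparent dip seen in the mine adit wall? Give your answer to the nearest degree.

56°

The strike is S40°W and the section trends N75°E; the acute angle between them is β = 35°.
tan α = tan 69° × sin 35° = 2.6051 × 0.5736 = 1.4942
α = arctan(1.4942) = 56.21°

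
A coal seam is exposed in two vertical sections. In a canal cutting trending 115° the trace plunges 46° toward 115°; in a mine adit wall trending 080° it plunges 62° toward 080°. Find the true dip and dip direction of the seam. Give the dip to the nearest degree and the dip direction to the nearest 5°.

true dip 64°, dip direction 055°

The two traces are lines in the plane: v₁ = (sin 115°·cos 46°, cos 115°·cos 46°, −sin 46°), v₂ = (sin 80°·cos 62°, cos 80°·cos 62°, −sin 62°).
n = v₁ × v₂ = (0.318, 0.223, 0.187) (taken with n_z > 0).
tan δ = √(n_x²+n_y²)/n_z = 0.388/0.187, so δ = 64.3°.
Dip direction = azimuth of (n_x, n_y) = atan2(0.318, 0.223) = 55°.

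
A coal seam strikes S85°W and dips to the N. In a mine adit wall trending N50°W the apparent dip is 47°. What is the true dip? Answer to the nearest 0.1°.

56.6°

β = acute angle between strike S85°W and section N50°W = 45°.
tan δ = tan α / sin β = tan 47° / sin 45° = 1.0724 / 0.7071 = 1.5166
δ = arctan(1.5166) = 56.60°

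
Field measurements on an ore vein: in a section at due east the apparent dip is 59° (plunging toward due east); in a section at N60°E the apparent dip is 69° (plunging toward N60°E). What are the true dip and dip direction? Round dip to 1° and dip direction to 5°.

Represent each trace as a vector plunging at its apparent dip toward its trend (east-north-up frame): v₁ = (0.515, 0.000, -0.857), v₂ = (0.310, 0.179, -0.934).
n = v₁ × v₂ = (0.154, 0.215, 0.092) (taken with n_z > 0).
tan δ = √(n_x²+n_y²)/n_z = 0.264/0.092, so δ = 70.7°.
Dip direction = atan2(0.154, 0.215) = 36° (azimuth of n's horizontal projection).

true dip 71°, dip direction 035°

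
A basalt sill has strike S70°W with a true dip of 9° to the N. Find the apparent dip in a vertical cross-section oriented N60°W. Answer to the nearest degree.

7°

The strike is S70°W and the section trends N60°W; the acute angle between them is β = 50°.
tan α = tan 9° × sin 50° = 0.1584 × 0.7660 = 0.1213
apparent dip = arctan 0.1213 = 6.92°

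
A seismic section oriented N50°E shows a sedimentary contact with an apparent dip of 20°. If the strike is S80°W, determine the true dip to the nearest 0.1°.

β = acute angle between strike S80°W and section N50°E = 30°.
tan(true dip) = tan 20° / sin 30° = 0.7279
δ = arctan(0.7279) = 36.05°

36.1°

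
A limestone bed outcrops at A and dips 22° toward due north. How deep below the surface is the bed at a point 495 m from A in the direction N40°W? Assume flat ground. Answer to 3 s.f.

153 m

The hole lies 40° from the dip direction, so the down-dip offset is 495 × cos 40° = 379.19 m.
Depth = down-dip offset × tan(dip) = 379.19 × tan 22° = 379.19 × 0.4040
Depth = 153.20 m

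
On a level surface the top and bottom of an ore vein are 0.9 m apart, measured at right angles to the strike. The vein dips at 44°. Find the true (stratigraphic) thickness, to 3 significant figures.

True thickness t = w · sin(dip) = 0.9 × sin 44°
t = 0.9 × 0.6947 = 0.625 m

0.625 m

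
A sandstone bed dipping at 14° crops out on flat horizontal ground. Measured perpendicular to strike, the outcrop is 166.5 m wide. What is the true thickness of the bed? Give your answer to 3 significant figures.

True thickness t = w · sin(dip) = 166.5 × sin 14°
t = 166.5 × 0.2419 = 40.280 m

40.3 m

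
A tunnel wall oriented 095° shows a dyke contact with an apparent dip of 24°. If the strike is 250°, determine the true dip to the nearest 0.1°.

The section is 25° from the strike.
tan δ = tan α / sin β = tan 24° / sin 25° = 0.4452 / 0.4226 = 1.0535
true dip = arctan 1.0535 = 46.49°

46.5°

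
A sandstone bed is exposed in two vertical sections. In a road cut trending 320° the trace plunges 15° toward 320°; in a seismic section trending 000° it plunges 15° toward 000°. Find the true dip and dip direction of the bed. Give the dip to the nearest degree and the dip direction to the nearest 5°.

true dip 16°, dip direction 340°

Each apparent-dip line lies in the plane. As unit vectors (x east, y north, z up), v₁ plunges 15°→320° and v₂ plunges 15°→000°.
n = v₁ × v₂ = (-0.058, 0.161, 0.600) (taken with n_z > 0).
Dip δ = arctan(|n_h|/n_z) = arctan(0.171/0.600) = 15.9°.
The horizontal component of n points toward azimuth atan2(n_x, n_y) = 340°, the dip direction.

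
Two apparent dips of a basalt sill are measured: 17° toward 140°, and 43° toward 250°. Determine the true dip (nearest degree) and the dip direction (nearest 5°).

true dip 49°, dip direction 215°

Represent each trace as a vector plunging at its apparent dip toward its trend (east-north-up frame): v₁ = (0.615, -0.733, -0.292), v₂ = (-0.687, -0.250, -0.682).
n = v₁ × v₂ = (-0.426, -0.620, 0.657) (taken with n_z > 0).
tan δ = √(n_x²+n_y²)/n_z = 0.753/0.657, so δ = 48.9°.
The horizontal component of n points toward azimuth atan2(n_x, n_y) = 215°, the dip direction.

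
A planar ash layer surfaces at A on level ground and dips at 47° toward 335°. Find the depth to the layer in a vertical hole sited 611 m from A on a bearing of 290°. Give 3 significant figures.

The hole lies 45° from the dip direction, so the down-dip offset is 611 × cos 45° = 432.04 m.
Depth = down-dip offset × tan(dip) = 432.04 × tan 47° = 432.04 × 1.0724
Depth = 463.31 m

463 m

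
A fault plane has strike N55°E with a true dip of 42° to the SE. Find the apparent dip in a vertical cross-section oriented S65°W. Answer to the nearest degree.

The section lies 10° from the strike.
tan α = tan 42° × sin 10° = 0.9004 × 0.1736 = 0.1564
α = arctan(0.1564) = 8.89°

9°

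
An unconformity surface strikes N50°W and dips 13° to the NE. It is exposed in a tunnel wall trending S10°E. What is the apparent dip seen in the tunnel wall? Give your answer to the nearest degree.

8°

The strike is N50°W and the section trends S10°E; the acute angle between them is β = 40°.
tan α = tan 13° × sin 40° = 0.2309 × 0.6428 = 0.1484
apparent dip = arctan 0.1484 = 8.44°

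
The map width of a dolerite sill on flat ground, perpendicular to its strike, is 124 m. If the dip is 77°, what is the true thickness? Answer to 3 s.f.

True thickness t = w · sin(dip) = 124 × sin 77°
t = 124 × 0.9744 = 120.822 m

121 m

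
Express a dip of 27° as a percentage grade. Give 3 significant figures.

grade % = 100 × tan 27° = 100 × 0.5095

51.0%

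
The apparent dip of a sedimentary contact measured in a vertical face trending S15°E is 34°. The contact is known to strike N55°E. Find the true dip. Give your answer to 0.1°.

β = acute angle between strike N55°E and section S15°E = 70°.
tan δ = tan α / sin β = tan 34° / sin 70° = 0.6745 / 0.9397 = 0.7178
true dip = arctan 0.7178 = 35.67°

35.7°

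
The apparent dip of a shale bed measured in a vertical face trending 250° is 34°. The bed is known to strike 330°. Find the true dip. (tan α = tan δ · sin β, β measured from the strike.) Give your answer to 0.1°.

The section is 80° from the strike.
tan δ = tan α / sin β = tan 34° / sin 80° = 0.6745 / 0.9848 = 0.6849
true dip = arctan 0.6849 = 34.41°

34.4°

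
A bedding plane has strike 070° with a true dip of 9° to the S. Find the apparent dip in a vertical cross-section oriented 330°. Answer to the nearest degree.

The section lies 80° from the strike.
tan α = tan 9° × sin 80° = 0.1584 × 0.9848 = 0.1560
apparent dip = arctan 0.1560 = 8.87°

9°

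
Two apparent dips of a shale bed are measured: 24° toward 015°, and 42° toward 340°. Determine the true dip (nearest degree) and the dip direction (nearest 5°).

The two traces are lines in the plane: v₁ = (sin 15°·cos 24°, cos 15°·cos 24°, −sin 24°), v₂ = (sin 340°·cos 42°, cos 340°·cos 42°, −sin 42°).
The plane normal is n = v₁ × v₂ ∝ (-0.306, 0.262, 0.389).
Dip δ = arctan(|n_h|/n_z) = arctan(0.403/0.389) = 46.0°.
Dip direction = atan2(-0.306, 0.262) = 310° (azimuth of n's horizontal projection).

true dip 46°, dip direction 310°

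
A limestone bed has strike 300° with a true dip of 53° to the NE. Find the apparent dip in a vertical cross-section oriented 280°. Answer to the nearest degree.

24°

The strike is 300° and the section trends 280°; the acute angle between them is β = 20°.
tan α = tan 53° × sin 20° = 1.3270 × 0.3420 = 0.4539
apparent dip = arctan 0.4539 = 24.41°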